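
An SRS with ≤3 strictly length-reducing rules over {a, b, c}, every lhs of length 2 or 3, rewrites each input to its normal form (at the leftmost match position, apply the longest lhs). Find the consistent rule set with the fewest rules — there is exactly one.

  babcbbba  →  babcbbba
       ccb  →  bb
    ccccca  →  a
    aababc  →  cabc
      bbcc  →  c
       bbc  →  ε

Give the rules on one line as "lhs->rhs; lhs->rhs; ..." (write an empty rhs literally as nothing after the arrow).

aab->c; bbc->; cc->b

  | babcbbba
  | ccb => bb
  | ccccca => bccca => bbca => a
  | aababc => cabc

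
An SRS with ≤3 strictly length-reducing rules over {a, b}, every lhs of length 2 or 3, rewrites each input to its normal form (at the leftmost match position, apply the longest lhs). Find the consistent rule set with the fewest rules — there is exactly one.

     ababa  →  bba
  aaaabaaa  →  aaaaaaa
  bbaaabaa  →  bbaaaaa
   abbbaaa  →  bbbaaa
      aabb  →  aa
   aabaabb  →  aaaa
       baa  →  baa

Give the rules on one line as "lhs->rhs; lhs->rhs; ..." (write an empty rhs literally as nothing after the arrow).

aab->aa; ab->b

  | ababa => baba => bba
  | aaaabaaa => aaaaaaa
  | bbaaabaa => bbaaaaa
  | abbbaaa => bbbaaa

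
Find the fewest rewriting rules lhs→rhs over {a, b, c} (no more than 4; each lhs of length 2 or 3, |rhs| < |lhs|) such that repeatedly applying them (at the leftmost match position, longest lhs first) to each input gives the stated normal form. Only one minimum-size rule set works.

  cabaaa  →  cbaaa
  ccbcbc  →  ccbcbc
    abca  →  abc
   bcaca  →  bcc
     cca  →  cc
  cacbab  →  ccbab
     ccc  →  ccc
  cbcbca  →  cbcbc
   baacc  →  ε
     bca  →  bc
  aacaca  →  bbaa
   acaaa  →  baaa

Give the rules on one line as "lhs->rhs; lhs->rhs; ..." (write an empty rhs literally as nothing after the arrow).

aac->ba; ac->b; bbb->; ca->c

  | cabaaa => cbaaa
  | ccbcbc
  | abca => abc
  | bcaca => bcca => bcc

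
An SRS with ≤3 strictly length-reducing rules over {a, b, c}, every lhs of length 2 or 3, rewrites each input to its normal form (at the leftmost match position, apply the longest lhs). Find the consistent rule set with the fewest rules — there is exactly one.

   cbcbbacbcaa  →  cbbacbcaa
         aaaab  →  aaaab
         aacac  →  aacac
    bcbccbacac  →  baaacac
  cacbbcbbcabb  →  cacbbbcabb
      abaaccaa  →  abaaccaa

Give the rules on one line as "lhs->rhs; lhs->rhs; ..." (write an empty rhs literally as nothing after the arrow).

  | cbcbbacbcaa => cbbacbcaa
  | aaaab
  | aacac
  | bcbccbacac => bccbacac => baaacac

bcb->b; ccb->aa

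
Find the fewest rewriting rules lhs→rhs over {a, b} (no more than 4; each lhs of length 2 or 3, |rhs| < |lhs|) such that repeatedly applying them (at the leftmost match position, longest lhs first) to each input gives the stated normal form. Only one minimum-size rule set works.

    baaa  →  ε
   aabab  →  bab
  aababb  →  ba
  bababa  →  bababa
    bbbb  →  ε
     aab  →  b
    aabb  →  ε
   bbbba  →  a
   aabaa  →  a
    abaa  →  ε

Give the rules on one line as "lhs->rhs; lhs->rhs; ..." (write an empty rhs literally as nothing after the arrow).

  | baaa => aa => ε
  | aabab => bab
  | aababb => babb => ba
  | bababa

aa->; baa->a; bb->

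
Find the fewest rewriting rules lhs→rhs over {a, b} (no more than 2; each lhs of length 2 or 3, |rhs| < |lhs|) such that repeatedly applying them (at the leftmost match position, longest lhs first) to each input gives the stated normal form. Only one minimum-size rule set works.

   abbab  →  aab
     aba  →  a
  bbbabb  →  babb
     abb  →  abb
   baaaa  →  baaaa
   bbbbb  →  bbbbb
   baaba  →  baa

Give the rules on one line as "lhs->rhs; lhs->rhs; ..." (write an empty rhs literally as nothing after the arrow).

aba->a; bba->a

  | abbab => aab
  | aba => a
  | bbbabb => babb
  | abb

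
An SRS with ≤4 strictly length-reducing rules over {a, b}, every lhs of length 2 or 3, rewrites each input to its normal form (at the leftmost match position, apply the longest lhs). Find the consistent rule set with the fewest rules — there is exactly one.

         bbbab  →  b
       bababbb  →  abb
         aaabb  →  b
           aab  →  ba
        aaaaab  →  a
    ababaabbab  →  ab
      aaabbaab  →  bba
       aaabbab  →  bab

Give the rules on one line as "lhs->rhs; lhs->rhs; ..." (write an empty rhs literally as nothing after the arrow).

aab->ba; aba->; bbb->ab

  | bbbab => abab => b
  | bababbb => bbbb => abb
  | aaabb => abab => b
  | aab => ba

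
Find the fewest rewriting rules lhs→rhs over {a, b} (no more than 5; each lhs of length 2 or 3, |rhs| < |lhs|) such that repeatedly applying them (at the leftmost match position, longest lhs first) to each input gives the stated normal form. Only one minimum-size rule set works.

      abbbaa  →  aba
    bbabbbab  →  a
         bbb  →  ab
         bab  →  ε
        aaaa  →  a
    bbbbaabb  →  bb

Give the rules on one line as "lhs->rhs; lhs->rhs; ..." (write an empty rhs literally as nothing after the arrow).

  | abbbaa => bbbaa => abaa => aba
  | bbabbbab => bbbab => abab => a
  | bbb => ab
  | bab => ε

aa->a; abb->bb; bab->; bbb->ab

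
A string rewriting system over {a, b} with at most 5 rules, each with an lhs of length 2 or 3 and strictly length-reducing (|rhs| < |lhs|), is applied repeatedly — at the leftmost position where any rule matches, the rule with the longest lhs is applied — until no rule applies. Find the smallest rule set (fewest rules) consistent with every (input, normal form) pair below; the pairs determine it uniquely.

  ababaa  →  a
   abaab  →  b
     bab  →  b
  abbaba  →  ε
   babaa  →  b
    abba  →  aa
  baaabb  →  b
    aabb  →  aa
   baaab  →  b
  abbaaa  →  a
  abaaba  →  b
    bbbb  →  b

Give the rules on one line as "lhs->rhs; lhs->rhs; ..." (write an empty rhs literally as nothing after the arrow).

  | ababaa => aabaa => aaaa => a
  | abaab => aaab => b
  | bab => bb => b
  | abbaba => ababa => aaba => aaa => ε

aaa->; ab->a; ba->b; bb->b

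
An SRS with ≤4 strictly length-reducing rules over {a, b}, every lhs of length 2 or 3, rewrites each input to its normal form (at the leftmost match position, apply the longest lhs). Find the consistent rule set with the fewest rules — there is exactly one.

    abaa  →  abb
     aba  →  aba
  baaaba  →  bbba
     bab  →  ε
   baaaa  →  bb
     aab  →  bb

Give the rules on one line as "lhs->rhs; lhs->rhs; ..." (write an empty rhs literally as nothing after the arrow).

aa->b; aaa->aa; bab->

  | abaa => abb
  | aba
  | baaaba => baaba => bbba
  | bab => ε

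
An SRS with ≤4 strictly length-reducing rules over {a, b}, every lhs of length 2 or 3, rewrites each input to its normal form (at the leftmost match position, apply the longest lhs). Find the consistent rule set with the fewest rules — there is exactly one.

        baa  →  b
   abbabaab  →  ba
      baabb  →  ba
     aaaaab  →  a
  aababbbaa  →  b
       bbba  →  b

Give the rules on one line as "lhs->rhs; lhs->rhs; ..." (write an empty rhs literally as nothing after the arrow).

  | baa => b
  | abbabaab => ababaab => bbbaab => baaab => bab => ba
  | baabb => bbb => ba
  | aaaaab => aaab => ab => a

aa->; ab->a; aba->bb; bbb->ba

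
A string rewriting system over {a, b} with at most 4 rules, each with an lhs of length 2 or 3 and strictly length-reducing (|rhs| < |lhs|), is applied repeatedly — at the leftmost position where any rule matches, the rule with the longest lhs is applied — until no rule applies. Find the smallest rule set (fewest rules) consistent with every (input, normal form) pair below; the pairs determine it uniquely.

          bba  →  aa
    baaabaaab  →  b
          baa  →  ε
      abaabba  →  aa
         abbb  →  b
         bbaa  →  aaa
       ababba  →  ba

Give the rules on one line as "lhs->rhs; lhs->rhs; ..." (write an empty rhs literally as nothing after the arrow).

  | bba => aa
  | baaabaaab => abaaab => baaab => ab => b
  | baa => ε
  | abaabba => baabba => bba => aa

ab->b; baa->; bb->a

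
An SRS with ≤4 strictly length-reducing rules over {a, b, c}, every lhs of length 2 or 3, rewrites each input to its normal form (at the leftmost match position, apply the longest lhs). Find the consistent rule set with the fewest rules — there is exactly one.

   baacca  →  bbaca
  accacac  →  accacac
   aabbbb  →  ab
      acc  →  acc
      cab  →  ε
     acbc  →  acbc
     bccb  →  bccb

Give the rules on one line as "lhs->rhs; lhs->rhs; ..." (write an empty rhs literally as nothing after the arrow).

  | baacca => bbaca
  | accacac
  | aabbbb => acabb => ab
  | acc

aac->ba; abb->ca; cab->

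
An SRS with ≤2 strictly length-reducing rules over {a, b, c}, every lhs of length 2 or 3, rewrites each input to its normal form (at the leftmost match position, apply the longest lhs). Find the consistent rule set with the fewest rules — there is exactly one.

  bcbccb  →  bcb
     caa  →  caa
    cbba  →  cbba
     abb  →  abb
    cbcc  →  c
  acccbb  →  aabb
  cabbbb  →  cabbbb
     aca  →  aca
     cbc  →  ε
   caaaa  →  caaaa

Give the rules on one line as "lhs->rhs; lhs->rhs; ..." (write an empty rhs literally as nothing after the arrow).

cbc->; ccc->a

  | bcbccb => bcb
  | caa
  | cbba
  | abb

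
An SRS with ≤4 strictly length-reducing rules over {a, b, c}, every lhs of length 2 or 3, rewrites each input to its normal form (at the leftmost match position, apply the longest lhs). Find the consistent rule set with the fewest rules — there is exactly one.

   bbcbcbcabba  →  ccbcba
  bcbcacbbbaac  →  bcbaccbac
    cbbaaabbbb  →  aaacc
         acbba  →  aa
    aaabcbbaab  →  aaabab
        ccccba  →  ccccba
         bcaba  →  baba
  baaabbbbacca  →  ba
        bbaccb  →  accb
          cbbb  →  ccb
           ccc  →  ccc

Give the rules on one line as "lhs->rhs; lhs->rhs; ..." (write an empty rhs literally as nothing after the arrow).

  | bbcbcbcabba => ccbcbcabba => ccbcbabba => ccbcbaca => ccbcbaa => ccbcba
  | bcbcacbbbaac => bcbacbbbaac => bcbaccbaac => bcbaccbac
  | cbbaaabbbb => ccaaabbbb => caaabbbb => aaabbbb => aaacbb => aaacc
  | acbba => acca => aca => aa

baa->ba; bb->c; ca->a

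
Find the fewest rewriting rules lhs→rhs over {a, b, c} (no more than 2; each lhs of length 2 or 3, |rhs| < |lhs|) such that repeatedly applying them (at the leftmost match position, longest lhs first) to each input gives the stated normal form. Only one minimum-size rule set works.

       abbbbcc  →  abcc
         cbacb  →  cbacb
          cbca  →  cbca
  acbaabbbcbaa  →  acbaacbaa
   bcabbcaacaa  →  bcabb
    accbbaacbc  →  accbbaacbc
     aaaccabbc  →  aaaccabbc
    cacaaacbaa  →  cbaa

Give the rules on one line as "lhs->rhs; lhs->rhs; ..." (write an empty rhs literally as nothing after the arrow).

  | abbbbcc => abcc
  | cbacb
  | cbca
  | acbaabbbcbaa => acbaacbaa

bbb->; caa->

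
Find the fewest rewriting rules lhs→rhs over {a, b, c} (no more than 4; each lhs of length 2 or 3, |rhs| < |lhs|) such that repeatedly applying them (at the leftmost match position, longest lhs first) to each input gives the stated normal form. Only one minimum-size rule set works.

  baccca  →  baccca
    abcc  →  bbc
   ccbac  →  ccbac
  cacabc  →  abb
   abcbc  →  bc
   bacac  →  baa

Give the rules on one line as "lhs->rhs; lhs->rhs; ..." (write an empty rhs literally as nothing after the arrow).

  | baccca
  | abcc => bbc
  | ccbac
  | cacabc => aabc => abb

abc->bb; bbb->b; cac->a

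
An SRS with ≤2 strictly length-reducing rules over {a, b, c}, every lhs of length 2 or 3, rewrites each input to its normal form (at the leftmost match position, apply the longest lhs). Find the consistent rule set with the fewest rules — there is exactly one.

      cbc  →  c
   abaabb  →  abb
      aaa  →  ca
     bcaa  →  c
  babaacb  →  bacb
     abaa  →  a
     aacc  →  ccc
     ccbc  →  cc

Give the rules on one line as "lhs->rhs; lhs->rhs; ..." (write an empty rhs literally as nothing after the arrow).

aa->c; bc->

  | cbc => c
  | abaabb => abcbb => abb
  | aaa => ca
  | bcaa => aa => c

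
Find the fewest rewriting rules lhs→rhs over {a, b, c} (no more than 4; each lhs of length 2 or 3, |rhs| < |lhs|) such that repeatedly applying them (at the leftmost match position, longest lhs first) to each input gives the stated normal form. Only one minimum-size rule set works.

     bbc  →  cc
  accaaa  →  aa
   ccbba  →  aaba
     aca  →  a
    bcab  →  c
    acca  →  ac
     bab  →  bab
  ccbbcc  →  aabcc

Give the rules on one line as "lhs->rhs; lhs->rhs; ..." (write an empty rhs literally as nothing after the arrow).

bb->c; ca->; ccb->aa

  | bbc => cc
  | accaaa => acaa => aa
  | ccbba => aaba
  | aca => a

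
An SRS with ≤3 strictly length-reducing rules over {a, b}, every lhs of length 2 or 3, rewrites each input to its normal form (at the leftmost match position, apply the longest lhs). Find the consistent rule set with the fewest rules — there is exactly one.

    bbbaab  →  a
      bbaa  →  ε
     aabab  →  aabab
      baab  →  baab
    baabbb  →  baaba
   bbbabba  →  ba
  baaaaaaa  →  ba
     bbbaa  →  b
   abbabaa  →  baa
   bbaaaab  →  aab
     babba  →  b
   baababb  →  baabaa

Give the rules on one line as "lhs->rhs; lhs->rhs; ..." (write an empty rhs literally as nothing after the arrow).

  | bbbaab => baaab => bb => a
  | bbaa => aaa => ε
  | aabab
  | baab

aaa->; bb->a; bbb->ba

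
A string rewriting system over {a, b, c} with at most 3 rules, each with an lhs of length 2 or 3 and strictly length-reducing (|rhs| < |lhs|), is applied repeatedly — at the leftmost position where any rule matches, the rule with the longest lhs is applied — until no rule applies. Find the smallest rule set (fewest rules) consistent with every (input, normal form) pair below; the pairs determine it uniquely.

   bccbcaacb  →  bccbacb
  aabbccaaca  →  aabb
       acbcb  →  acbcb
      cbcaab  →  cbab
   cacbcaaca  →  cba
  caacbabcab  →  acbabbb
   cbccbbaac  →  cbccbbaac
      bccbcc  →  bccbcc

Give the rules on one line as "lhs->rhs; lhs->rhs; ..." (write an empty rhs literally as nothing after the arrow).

  | bccbcaacb => bccbacb
  | aabbccaaca => aabbcaca => aabbca => aabb
  | acbcb
  | cbcaab => cbab

ca->; cab->bb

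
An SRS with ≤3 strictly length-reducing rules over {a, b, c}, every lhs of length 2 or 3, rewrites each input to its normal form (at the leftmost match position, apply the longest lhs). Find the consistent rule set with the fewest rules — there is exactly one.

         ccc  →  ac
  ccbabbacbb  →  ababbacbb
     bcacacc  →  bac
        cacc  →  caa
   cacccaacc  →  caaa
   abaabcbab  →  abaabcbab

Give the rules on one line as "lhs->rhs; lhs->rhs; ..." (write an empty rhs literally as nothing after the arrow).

aca->; cc->a

  | ccc => ac
  | ccbabbacbb => ababbacbb
  | bcacacc => bccc => bac
  | cacc => caa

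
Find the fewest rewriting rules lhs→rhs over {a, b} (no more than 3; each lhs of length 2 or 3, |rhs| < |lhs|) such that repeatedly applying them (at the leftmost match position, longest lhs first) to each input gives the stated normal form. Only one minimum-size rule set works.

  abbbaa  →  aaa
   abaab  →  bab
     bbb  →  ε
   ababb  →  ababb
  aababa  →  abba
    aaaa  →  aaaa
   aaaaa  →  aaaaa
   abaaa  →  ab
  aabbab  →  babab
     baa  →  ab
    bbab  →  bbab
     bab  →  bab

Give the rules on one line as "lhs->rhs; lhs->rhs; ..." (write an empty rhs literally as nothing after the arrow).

aab->ba; baa->ab; bbb->

  | abbbaa => aaa
  | abaab => aabb => bab
  | bbb => ε
  | ababb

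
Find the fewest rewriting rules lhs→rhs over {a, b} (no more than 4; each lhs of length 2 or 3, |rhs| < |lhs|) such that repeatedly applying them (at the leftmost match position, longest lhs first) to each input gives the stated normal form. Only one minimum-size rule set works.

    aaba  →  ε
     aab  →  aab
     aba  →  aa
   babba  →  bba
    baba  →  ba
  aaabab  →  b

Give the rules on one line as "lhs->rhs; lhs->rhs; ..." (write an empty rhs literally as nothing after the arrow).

aaa->; aba->aa; bab->b

  | aaba => aaa => ε
  | aab
  | aba => aa
  | babba => bba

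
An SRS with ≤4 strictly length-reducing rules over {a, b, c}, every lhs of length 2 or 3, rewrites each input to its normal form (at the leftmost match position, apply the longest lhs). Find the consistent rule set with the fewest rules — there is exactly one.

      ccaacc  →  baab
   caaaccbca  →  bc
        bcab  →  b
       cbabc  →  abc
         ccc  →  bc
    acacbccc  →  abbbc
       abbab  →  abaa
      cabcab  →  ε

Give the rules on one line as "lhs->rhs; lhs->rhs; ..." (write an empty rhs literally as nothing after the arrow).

bab->aa; ca->c; cb->; cc->b

  | ccaacc => baacc => baab
  | caaaccbca => caaccbca => caccbca => cccbca => bcbca => bca => bc
  | bcab => bcb => b
  | cbabc => abc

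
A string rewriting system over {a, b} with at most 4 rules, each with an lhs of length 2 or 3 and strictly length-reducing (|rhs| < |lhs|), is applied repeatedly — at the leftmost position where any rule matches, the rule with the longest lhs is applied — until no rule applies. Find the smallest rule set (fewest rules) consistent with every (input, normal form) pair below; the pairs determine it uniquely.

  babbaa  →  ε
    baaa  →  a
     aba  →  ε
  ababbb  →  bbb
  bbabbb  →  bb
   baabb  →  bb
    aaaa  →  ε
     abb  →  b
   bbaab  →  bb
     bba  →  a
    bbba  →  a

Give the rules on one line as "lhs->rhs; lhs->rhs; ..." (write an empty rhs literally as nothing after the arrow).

  | babbaa => abbaa => baa => ε
  | baaa => a
  | aba => aa => ε
  | ababbb => aabbb => bbb

aa->; abb->b; ba->a; baa->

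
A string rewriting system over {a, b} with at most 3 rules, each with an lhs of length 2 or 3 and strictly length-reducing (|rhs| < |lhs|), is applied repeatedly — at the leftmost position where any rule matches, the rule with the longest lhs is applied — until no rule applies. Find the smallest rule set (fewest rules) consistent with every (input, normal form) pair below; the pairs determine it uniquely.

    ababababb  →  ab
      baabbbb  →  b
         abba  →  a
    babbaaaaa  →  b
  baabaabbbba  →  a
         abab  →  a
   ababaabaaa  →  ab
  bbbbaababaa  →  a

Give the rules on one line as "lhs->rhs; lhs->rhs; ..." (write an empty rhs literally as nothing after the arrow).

aa->a; ba->b; bb->

  | ababababb => abbababb => aababb => ababb => abbb => ab
  | baabbbb => babbbb => bbbbb => bbb => b
  | abba => aa => a
  | babbaaaaa => bbbaaaaa => baaaaa => baaaa => baaa => baa => ba => b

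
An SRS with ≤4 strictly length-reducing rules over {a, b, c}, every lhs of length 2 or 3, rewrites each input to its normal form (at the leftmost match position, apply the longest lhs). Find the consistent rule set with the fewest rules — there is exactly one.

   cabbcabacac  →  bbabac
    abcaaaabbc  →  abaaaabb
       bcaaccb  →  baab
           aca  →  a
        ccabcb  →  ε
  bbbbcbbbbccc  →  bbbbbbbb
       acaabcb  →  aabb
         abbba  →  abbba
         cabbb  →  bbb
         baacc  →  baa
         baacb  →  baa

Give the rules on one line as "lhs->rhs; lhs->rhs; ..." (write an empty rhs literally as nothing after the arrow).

acc->a; bc->b; ca->; cb->

  | cabbcabacac => bbcabacac => bbabacac => bbabac
  | abcaaaabbc => abaaaabbc => abaaaabb
  | bcaaccb => baaccb => baab
  | aca => a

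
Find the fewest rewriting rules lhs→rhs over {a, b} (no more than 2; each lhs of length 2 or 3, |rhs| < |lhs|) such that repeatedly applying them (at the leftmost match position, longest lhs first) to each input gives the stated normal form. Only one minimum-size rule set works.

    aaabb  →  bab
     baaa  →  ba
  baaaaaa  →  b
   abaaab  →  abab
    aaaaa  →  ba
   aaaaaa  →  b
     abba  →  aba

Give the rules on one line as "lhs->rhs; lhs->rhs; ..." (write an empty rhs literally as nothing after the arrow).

aa->b; bb->b

  | aaabb => babb => bab
  | baaa => bba => ba
  | baaaaaa => bbaaaa => baaaa => bbaa => baa => bb => b
  | abaaab => abbab => abab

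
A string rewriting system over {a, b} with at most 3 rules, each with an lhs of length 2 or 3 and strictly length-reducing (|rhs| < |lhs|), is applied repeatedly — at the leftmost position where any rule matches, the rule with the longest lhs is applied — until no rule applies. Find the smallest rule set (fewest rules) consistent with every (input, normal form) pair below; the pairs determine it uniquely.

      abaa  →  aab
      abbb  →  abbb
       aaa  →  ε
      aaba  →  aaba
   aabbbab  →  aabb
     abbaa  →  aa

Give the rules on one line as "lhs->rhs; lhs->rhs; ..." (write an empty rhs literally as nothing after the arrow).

  | abaa => aab
  | abbb
  | aaa => ε
  | aaba

aaa->; baa->ab; bba->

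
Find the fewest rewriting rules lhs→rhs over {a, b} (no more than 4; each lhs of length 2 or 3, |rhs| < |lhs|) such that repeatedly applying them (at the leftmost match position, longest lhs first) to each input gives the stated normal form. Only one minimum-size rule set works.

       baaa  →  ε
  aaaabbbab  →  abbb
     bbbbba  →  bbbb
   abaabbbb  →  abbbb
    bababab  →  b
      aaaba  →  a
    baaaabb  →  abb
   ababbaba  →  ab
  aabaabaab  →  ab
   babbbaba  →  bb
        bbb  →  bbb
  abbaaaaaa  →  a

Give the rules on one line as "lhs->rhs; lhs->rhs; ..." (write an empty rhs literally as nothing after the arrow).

  | baaa => aa => ε
  | aaaabbbab => aabbbab => abbbab => abbb
  | bbbbba => bbbb
  | abaabbbb => aabbbb => abbbb

aa->; aab->ab; ba->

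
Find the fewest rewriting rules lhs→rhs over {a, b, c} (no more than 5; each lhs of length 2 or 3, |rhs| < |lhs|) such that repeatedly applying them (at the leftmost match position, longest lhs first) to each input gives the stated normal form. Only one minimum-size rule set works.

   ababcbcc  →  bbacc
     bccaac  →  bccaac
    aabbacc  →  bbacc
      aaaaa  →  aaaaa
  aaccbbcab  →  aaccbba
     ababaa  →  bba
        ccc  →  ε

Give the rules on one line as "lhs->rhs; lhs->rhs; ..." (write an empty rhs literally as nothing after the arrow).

ab->b; baa->ba; bcb->ba; ccc->

  | ababcbcc => babcbcc => bbcbcc => bbacc
  | bccaac
  | aabbacc => abbacc => bbacc
  | aaaaa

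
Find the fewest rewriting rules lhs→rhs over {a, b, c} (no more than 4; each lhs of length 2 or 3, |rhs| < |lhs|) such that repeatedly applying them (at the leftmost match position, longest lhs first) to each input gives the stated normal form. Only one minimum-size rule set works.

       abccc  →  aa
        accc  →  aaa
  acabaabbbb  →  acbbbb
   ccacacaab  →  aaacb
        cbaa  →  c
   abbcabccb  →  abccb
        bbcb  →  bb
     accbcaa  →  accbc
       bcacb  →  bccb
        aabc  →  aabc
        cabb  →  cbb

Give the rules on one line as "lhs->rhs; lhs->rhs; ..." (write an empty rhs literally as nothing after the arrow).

ba->; bbc->b; ca->c; ccc->aa

  | abccc => abaa => aa
  | accc => aaa
  | acabaabbbb => acbaabbbb => acabbbb => acbbbb
  | ccacacaab => cccacaab => aaacaab => aaacab => aaacb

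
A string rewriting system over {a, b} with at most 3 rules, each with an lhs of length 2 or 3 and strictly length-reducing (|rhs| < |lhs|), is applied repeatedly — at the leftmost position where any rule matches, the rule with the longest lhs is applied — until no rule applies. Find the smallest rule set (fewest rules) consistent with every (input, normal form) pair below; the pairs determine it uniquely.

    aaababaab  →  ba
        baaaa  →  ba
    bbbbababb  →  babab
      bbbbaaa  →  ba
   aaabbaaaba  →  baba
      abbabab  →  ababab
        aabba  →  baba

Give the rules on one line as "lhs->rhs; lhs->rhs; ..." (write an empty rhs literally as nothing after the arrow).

  | aaababaab => aababaab => baabaab => bbaaab => baaab => baab => bba => ba
  | baaaa => baaa => baa => ba
  | bbbbababb => bbbababb => bbababb => bababb => babab
  | bbbbaaa => bbbaaa => bbaaa => baaa => baa => ba

aa->a; aab->ba; bb->b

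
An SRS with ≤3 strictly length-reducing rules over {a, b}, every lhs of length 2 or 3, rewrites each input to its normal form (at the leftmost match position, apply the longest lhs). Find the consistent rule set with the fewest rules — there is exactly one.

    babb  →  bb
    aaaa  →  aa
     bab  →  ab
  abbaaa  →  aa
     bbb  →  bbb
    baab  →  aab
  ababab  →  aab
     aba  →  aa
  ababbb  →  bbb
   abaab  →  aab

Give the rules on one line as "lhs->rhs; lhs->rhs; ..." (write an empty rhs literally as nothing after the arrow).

aaa->aa; abb->bb; ba->a

  | babb => abb => bb
  | aaaa => aaa => aa
  | bab => ab
  | abbaaa => bbaaa => baaa => aaa => aa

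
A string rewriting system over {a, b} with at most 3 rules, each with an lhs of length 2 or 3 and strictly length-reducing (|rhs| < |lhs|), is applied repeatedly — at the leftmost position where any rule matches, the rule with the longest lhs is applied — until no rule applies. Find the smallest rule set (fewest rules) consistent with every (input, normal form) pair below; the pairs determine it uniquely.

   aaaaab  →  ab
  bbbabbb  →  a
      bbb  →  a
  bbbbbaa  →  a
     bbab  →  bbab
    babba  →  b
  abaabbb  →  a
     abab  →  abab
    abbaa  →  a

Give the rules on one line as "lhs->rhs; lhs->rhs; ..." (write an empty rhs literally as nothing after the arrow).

  | aaaaab => aaab => ab
  | bbbabbb => aabbb => bbb => a
  | bbb => a
  | bbbbbaa => abbaa => aaa => a

aa->; abb->a; bbb->a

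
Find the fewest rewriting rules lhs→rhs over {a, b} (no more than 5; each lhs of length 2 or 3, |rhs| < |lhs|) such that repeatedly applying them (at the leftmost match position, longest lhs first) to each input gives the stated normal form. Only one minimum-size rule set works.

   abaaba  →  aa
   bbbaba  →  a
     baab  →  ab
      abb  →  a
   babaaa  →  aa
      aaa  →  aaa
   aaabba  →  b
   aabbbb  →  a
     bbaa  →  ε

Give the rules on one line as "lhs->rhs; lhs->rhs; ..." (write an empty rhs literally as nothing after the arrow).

abb->bb; ba->; bb->a; bba->b

  | abaaba => aaba => aa
  | bbbaba => ababa => aba => a
  | baab => ab
  | abb => bb => a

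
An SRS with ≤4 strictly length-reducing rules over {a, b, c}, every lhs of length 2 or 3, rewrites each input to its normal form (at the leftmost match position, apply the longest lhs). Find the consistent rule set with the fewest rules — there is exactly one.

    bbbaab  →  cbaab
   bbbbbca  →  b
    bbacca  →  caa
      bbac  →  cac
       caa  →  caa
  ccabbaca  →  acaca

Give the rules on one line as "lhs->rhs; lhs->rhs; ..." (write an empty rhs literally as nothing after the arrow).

  | bbbaab => cbaab
  | bbbbbca => cbbbca => ccbca => bca => b
  | bbacca => cacca => caa
  | bbac => cac

bb->c; bca->b; cc->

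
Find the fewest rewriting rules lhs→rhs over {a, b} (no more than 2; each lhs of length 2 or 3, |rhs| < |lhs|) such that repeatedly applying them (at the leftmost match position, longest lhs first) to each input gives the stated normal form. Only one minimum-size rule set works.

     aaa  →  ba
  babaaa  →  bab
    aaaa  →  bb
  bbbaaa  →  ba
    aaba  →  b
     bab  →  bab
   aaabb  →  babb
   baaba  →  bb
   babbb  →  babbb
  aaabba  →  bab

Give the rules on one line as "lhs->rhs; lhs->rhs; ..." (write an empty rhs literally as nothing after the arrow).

aa->b; bba->b

  | aaa => ba
  | babaaa => babba => bab
  | aaaa => baa => bb
  | bbbaaa => bbaa => ba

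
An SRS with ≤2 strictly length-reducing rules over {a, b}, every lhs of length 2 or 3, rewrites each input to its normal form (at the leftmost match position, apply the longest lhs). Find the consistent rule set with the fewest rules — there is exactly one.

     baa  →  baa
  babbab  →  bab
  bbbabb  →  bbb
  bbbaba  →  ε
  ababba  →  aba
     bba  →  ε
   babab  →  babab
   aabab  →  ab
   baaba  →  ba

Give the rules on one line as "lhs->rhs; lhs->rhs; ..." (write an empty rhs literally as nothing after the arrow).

  | baa
  | babbab => bab
  | bbbabb => bbb
  | bbbaba => bba => ε

aab->; bba->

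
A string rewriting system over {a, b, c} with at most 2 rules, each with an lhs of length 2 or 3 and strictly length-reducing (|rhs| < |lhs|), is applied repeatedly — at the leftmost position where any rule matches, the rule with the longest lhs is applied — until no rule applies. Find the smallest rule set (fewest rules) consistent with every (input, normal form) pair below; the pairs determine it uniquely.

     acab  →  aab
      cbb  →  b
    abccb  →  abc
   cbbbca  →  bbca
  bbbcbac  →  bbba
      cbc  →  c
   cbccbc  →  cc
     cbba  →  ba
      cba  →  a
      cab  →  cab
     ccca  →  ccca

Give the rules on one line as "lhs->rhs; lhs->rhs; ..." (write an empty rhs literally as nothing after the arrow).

  | acab => aab
  | cbb => b
  | abccb => abc
  | cbbbca => bbca

ac->a; cb->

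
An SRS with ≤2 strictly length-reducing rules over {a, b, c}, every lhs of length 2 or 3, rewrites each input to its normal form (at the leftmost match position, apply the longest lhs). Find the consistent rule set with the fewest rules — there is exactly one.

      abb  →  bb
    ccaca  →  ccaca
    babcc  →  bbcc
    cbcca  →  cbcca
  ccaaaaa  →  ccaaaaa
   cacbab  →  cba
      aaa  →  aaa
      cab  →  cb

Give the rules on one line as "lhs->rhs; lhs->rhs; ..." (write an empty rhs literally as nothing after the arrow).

ab->b; cbb->ba

  | abb => bb
  | ccaca
  | babcc => bbcc
  | cbcca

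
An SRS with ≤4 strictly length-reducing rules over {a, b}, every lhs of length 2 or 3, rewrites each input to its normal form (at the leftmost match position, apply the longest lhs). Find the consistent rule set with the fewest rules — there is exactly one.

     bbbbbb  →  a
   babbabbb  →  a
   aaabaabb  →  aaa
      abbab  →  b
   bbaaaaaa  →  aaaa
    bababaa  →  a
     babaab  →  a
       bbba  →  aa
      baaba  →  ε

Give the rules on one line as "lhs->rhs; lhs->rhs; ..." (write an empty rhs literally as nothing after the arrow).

ab->a; aba->; ba->; bbb->a

  | bbbbbb => abbb => abb => ab => a
  | babbabbb => bbabbb => bbbb => ab => a
  | aaabaabb => aaabb => aaab => aaa
  | abbab => abab => b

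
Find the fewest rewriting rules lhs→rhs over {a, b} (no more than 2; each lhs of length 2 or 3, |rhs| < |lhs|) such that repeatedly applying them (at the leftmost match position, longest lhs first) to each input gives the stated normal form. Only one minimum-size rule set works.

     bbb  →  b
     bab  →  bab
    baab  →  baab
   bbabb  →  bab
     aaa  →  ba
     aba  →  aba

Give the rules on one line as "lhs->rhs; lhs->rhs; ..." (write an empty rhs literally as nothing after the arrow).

aaa->ba; bb->b

  | bbb => bb => b
  | bab
  | baab
  | bbabb => babb => bab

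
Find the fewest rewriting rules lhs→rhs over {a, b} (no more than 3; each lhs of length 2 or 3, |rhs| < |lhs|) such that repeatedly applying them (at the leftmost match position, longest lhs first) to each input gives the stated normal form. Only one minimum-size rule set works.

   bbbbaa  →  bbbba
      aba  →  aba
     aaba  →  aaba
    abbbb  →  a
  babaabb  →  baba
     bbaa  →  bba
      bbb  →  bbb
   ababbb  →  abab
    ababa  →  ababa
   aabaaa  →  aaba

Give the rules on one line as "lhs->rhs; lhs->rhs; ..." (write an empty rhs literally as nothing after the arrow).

  | bbbbaa => bbbba
  | aba
  | aaba
  | abbbb => abb => a

abb->a; baa->ba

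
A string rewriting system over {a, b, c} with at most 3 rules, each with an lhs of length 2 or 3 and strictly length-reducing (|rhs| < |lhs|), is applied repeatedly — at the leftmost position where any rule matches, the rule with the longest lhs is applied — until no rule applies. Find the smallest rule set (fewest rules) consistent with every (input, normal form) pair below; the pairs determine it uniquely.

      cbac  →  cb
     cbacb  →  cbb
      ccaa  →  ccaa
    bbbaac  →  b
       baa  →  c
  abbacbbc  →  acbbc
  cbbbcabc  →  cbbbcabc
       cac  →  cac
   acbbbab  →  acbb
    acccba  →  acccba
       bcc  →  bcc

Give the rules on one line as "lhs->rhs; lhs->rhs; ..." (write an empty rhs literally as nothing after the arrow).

baa->c; bac->b; bba->

  | cbac => cb
  | cbacb => cbb
  | ccaa
  | bbbaac => bac => b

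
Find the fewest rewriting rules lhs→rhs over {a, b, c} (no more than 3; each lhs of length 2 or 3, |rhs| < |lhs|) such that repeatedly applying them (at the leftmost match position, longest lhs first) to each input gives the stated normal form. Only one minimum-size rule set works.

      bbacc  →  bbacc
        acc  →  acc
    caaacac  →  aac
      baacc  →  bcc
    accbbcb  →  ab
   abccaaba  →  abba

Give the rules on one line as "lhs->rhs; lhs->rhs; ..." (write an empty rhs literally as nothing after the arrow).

baa->b; bbc->aa; ca->

  | bbacc
  | acc
  | caaacac => aacac => aac
  | baacc => bcc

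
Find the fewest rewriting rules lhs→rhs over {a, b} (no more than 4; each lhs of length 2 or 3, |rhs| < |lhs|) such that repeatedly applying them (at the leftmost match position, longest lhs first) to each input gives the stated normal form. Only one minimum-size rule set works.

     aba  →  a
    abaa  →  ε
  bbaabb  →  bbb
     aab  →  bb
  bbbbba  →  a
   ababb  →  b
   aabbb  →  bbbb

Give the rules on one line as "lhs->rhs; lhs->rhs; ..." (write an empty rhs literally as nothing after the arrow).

  | aba => a
  | abaa => aa => ε
  | bbaabb => baabb => aabb => bbb
  | aab => bb

aa->; aab->bb; ab->; ba->a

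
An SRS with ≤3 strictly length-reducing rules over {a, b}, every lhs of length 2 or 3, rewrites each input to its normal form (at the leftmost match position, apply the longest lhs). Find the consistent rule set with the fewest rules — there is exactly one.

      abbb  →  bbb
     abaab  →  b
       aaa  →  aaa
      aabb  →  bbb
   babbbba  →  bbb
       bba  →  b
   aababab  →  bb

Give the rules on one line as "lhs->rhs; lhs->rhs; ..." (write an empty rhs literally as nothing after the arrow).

aab->bb; ab->b; ba->

  | abbb => bbb
  | abaab => baab => ab => b
  | aaa
  | aabb => bbb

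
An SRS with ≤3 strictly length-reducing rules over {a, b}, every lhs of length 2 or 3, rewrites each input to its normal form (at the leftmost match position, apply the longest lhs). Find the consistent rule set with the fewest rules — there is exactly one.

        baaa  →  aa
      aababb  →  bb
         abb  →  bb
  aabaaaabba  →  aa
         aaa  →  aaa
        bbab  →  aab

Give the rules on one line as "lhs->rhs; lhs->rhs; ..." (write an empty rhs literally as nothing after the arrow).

abb->bb; ba->; bba->aa

  | baaa => aa
  | aababb => aabb => abb => bb
  | abb => bb
  | aabaaaabba => aaaaabba => aaaabba => aaabba => aabba => abba => bba => aa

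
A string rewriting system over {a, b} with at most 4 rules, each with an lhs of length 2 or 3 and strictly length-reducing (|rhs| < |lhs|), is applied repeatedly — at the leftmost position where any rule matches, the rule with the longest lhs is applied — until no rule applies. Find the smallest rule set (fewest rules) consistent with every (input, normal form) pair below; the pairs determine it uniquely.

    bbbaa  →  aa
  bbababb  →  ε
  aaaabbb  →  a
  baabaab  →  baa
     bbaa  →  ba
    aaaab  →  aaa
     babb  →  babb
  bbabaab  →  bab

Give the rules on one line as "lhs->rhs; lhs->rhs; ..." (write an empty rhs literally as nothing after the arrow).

  | bbbaa => aa
  | bbababb => bbabb => bbb => ε
  | aaaabbb => aaabb => aab => a
  | baabaab => baaab => baa

aab->a; bba->b; bbb->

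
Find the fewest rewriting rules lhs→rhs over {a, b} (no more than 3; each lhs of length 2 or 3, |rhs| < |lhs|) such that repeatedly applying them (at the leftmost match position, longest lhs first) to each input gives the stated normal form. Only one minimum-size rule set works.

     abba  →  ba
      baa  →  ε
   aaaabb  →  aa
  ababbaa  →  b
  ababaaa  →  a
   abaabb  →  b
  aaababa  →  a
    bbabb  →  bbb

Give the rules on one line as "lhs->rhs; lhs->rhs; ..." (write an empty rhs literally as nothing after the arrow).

  | abba => ba
  | baa => ε
  | aaaabb => aaab => aa
  | ababbaa => bbaa => b

ab->; aba->; baa->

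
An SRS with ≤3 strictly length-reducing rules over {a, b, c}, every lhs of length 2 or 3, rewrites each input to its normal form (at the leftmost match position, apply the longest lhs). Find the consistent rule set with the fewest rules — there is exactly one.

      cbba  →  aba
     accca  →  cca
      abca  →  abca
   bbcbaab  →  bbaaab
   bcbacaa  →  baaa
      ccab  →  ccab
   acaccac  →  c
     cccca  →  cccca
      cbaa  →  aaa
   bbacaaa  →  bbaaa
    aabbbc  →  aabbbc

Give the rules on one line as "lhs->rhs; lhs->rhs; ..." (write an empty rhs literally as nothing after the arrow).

  | cbba => aba
  | accca => cca
  | abca
  | bbcbaab => bbaaab

ac->; cb->a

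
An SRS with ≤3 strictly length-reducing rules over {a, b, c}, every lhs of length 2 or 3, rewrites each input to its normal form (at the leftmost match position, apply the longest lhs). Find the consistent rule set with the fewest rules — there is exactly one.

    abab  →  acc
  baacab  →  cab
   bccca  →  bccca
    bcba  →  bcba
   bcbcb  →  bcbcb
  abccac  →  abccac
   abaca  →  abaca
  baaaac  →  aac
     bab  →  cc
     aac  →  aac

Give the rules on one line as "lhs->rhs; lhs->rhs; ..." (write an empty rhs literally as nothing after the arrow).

  | abab => acc
  | baacab => cab
  | bccca
  | bcba

baa->; bab->cc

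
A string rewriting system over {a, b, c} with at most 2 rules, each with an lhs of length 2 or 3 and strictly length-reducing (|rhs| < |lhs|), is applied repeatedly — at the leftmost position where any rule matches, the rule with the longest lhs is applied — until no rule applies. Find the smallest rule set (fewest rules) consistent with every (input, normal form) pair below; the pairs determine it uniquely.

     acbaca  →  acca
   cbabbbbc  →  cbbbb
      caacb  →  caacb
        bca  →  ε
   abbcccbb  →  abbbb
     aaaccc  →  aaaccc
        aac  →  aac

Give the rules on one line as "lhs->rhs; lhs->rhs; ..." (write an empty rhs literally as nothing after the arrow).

  | acbaca => acca
  | cbabbbbc => cbbbbc => cbbbb
  | caacb
  | bca => ba => ε

ba->; bc->b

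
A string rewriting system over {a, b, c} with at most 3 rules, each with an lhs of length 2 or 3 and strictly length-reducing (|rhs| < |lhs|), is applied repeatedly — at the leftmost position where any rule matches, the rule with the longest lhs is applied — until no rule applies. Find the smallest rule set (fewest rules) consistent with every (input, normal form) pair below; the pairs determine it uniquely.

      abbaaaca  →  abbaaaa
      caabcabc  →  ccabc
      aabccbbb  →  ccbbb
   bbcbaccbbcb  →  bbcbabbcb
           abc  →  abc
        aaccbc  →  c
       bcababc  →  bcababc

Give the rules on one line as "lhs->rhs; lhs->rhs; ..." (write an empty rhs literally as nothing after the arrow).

aab->; ac->a

  | abbaaaca => abbaaaa
  | caabcabc => ccabc
  | aabccbbb => ccbbb
  | bbcbaccbbcb => bbcbacbbcb => bbcbabbcb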